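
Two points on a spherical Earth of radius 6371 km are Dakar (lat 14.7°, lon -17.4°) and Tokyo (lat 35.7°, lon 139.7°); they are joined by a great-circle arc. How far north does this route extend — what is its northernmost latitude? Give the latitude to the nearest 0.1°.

≈ 68.1°

The great circle lies in the plane with unit normal n̂ = (p₁ × p₂)/|p₁ × p₂|.
Here n̂_z ≈ +0.374; the vertex latitude is φ_max = arccos|n̂_z| ≈ 68.1°.
Check via Clairaut: cos φ_max = |cos φ₁| · sin C = cos(14.7°)·sin(22.7°) ≈ 0.374, again giving ≈ 68.1°.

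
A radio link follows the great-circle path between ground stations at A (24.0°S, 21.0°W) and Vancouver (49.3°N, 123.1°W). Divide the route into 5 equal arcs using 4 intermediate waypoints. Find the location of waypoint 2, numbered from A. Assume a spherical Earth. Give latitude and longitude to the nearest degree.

Convert each endpoint to a unit vector on the sphere (x = cos φ cos λ, y = cos φ sin λ, z = sin φ).
The central angle between the endpoints is δ = arccos(p₁·p₂) ≈ 2.019 rad (115.7°).
Interpolate at f = 2/5 with slerp weights a = sin((1−f)δ)/sin δ ≈ 1.039, b = sin(fδ)/sin δ ≈ 0.802.
p = a·p₁ + b·p₂ ≈ (0.600, -0.778, 0.185); φ = arcsin(p_z) ≈ 10.68°, λ = atan2(p_y, p_x) ≈ -52.35°.

≈ (11°N, 52°W)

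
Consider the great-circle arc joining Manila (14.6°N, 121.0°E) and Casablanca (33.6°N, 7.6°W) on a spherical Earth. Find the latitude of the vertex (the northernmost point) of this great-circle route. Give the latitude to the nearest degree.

The great circle lies in the plane with unit normal n̂ = (p₁ × p₂)/|p₁ × p₂|.
Here n̂_z ≈ -0.676; the vertex latitude is φ_max = arccos|n̂_z| ≈ 47.5°.
Check via Clairaut: cos φ_max = |cos φ₁| · sin C = cos(14.6°)·sin(44.3°) ≈ 0.676, again giving ≈ 47.5°.

≈ 47°N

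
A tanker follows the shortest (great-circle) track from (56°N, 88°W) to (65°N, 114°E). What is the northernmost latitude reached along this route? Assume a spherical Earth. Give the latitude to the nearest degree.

The great circle lies in the plane with unit normal n̂ = (p₁ × p₂)/|p₁ × p₂|.
Here n̂_z ≈ -0.105; the vertex latitude is φ_max = arccos|n̂_z| ≈ 84.0°.

≈ 84°N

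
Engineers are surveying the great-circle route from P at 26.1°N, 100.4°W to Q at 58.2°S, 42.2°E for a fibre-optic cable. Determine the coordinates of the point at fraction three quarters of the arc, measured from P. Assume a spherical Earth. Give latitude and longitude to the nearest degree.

From cos δ = sin φ₁ sin φ₂ + cos φ₁ cos φ₂ cos Δλ, the central angle is δ ≈ 2.419 rad (138.6°).
Interpolate at f = 3/4 with slerp weights a = sin((1−f)δ)/sin δ ≈ 0.859, b = sin(fδ)/sin δ ≈ 1.467.
p = a·p₁ + b·p₂ ≈ (0.433, -0.240, -0.869); φ = arcsin(p_z) ≈ -60.32°, λ = atan2(p_y, p_x) ≈ -28.94°.

≈ 60°S, 29°W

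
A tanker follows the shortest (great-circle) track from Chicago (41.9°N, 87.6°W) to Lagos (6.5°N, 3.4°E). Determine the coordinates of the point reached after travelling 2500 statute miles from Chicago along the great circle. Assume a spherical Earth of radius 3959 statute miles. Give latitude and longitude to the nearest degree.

≈ (36°N, 41°W)

From cos δ = sin φ₁ sin φ₂ + cos φ₁ cos φ₂ cos Δλ, the central angle is δ ≈ 1.508 rad (86.4°). The total great-circle distance is δ·R ≈ 1.508 × 3959 ≈ 5970 mi, so the target fraction is f = 2500/5970 ≈ 0.419.
Interpolate at f ≈ 0.419 with slerp weights a = sin((1−f)δ)/sin δ ≈ 0.770, b = sin(fδ)/sin δ ≈ 0.591.
p = a·p₁ + b·p₂ ≈ (0.611, -0.538, 0.581); φ = arcsin(p_z) ≈ 35.54°, λ = atan2(p_y, p_x) ≈ -41.37°.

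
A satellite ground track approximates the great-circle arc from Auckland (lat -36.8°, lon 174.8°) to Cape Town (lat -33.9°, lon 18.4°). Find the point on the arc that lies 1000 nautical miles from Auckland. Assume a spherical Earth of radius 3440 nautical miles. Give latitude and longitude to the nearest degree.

Write both endpoints as unit vectors p₁, p₂ with components (cos φ cos λ, cos φ sin λ, sin φ).
The central angle between the endpoints is δ = arccos(p₁·p₂) ≈ 1.849 rad (106.0°). The total great-circle distance is δ·R ≈ 1.849 × 3440 ≈ 6362 nmi, so the target fraction is f = 1000/6362 ≈ 0.157.
Interpolate at f ≈ 0.157 with slerp weights a = sin((1−f)δ)/sin δ ≈ 1.040, b = sin(fδ)/sin δ ≈ 0.298.
p = a·p₁ + b·p₂ ≈ (-0.595, 0.154, -0.789); φ = arcsin(p_z) ≈ -52.12°, λ = atan2(p_y, p_x) ≈ 165.52°.

≈ lat -52°, lon 166°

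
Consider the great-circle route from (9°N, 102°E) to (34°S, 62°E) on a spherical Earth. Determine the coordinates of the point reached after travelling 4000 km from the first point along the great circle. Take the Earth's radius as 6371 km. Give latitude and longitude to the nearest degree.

Write both endpoints as unit vectors p₁, p₂ with components (cos φ cos λ, cos φ sin λ, sin φ).
The central angle between the endpoints is δ = arccos(p₁·p₂) ≈ 1.001 rad (57.3°). The total great-circle distance is δ·R ≈ 1.001 × 6371 ≈ 6375 km, so the target fraction is f = 4000/6375 ≈ 0.627.
Interpolate at f ≈ 0.627 with slerp weights a = sin((1−f)δ)/sin δ ≈ 0.433, b = sin(fδ)/sin δ ≈ 0.698.
p = a·p₁ + b·p₂ ≈ (0.183, 0.929, -0.323); φ = arcsin(p_z) ≈ -18.82°, λ = atan2(p_y, p_x) ≈ 78.87°.

≈ (19°S, 79°E)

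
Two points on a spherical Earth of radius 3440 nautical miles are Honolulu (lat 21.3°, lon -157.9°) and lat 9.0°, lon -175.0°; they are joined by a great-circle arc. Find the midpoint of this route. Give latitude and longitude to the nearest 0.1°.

≈ lat 15.3°, lon -166.7°

The haversine formula gives a central angle δ ≈ 0.359 rad (20.6°) between the endpoints.
Interpolate at f = 1/2 with slerp weights a = sin((1−f)δ)/sin δ ≈ 0.508, b = sin(fδ)/sin δ ≈ 0.508.
p = a·p₁ + b·p₂ ≈ (-0.939, -0.222, 0.264); φ = arcsin(p_z) ≈ 15.31°, λ = atan2(p_y, p_x) ≈ -166.70°.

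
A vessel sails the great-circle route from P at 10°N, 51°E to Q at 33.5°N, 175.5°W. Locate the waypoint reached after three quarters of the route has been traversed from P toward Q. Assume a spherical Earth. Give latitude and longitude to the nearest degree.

≈ 46°N, 149°E

The haversine formula gives a central angle δ ≈ 2.059 rad (118.0°) between the endpoints.
Interpolate at f = 3/4 with slerp weights a = sin((1−f)δ)/sin δ ≈ 0.558, b = sin(fδ)/sin δ ≈ 1.132.
p = a·p₁ + b·p₂ ≈ (-0.596, 0.353, 0.722); φ = arcsin(p_z) ≈ 46.20°, λ = atan2(p_y, p_x) ≈ 149.36°.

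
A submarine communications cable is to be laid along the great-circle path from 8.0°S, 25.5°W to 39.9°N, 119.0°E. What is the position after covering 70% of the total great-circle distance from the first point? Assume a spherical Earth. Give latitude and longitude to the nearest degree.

≈ 51°N, 62°E

From cos δ = sin φ₁ sin φ₂ + cos φ₁ cos φ₂ cos Δλ, the central angle is δ ≈ 2.357 rad (135.1°).
Interpolate at f = 0.70 with slerp weights a = sin((1−f)δ)/sin δ ≈ 0.920, b = sin(fδ)/sin δ ≈ 1.411.
p = a·p₁ + b·p₂ ≈ (0.297, 0.555, 0.777); φ = arcsin(p_z) ≈ 51.00°, λ = atan2(p_y, p_x) ≈ 61.83°.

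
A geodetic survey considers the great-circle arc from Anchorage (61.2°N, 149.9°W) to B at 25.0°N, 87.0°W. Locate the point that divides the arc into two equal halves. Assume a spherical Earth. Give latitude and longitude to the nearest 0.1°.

≈ 47.2°N, 107.9°W

Write both endpoints as unit vectors p₁, p₂ with components (cos φ cos λ, cos φ sin λ, sin φ).
The central angle between the endpoints is δ = arccos(p₁·p₂) ≈ 0.965 rad (55.3°).
Interpolate at f = 1/2 with slerp weights a = sin((1−f)δ)/sin δ ≈ 0.564, b = sin(fδ)/sin δ ≈ 0.564.
p = a·p₁ + b·p₂ ≈ (-0.208, -0.647, 0.733); φ = arcsin(p_z) ≈ 47.16°, λ = atan2(p_y, p_x) ≈ -107.85°.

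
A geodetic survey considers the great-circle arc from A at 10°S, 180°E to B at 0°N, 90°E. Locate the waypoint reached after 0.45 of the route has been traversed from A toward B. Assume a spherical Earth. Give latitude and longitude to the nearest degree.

Convert each endpoint to a unit vector on the sphere (x = cos φ cos λ, y = cos φ sin λ, z = sin φ).
The central angle between the endpoints is δ = arccos(p₁·p₂) ≈ 1.571 rad (90.0°).
Interpolate at f = 0.45 with slerp weights a = sin((1−f)δ)/sin δ ≈ 0.760, b = sin(fδ)/sin δ ≈ 0.649.
p = a·p₁ + b·p₂ ≈ (-0.749, 0.649, -0.132); φ = arcsin(p_z) ≈ -7.59°, λ = atan2(p_y, p_x) ≈ 139.07°.

≈ 8°S, 139°E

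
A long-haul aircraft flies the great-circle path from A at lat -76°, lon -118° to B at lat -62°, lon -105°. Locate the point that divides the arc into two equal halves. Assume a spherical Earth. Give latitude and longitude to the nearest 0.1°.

The haversine formula gives a central angle δ ≈ 0.256 rad (14.7°) between the endpoints.
Interpolate at f = 1/2 with slerp weights a = sin((1−f)δ)/sin δ ≈ 0.504, b = sin(fδ)/sin δ ≈ 0.504.
p = a·p₁ + b·p₂ ≈ (-0.119, -0.336, -0.934); φ = arcsin(p_z) ≈ -69.11°, λ = atan2(p_y, p_x) ≈ -109.41°.

≈ lat -69.1°, lon -109.4°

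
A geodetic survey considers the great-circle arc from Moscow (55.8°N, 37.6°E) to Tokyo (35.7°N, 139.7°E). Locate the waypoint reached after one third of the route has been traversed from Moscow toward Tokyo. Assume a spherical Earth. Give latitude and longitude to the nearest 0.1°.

≈ 60.9°N, 80.0°E

Write both endpoints as unit vectors p₁, p₂ with components (cos φ cos λ, cos φ sin λ, sin φ).
The central angle between the endpoints is δ = arccos(p₁·p₂) ≈ 1.173 rad (67.2°).
Interpolate at f = 1/3 with slerp weights a = sin((1−f)δ)/sin δ ≈ 0.764, b = sin(fδ)/sin δ ≈ 0.413.
p = a·p₁ + b·p₂ ≈ (0.084, 0.479, 0.874); φ = arcsin(p_z) ≈ 60.87°, λ = atan2(p_y, p_x) ≈ 80.02°.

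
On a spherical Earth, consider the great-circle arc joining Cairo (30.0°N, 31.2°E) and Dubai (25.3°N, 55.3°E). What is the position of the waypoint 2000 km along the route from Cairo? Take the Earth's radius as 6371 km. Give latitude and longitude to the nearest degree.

≈ 26°N, 51°E

Write both endpoints as unit vectors p₁, p₂ with components (cos φ cos λ, cos φ sin λ, sin φ).
The central angle between the endpoints is δ = arccos(p₁·p₂) ≈ 0.381 rad (21.8°). The total great-circle distance is δ·R ≈ 0.381 × 6371 ≈ 2426 km, so the target fraction is f = 2000/2426 ≈ 0.825.
Interpolate at f ≈ 0.825 with slerp weights a = sin((1−f)δ)/sin δ ≈ 0.180, b = sin(fδ)/sin δ ≈ 0.831.
p = a·p₁ + b·p₂ ≈ (0.561, 0.698, 0.445); φ = arcsin(p_z) ≈ 26.42°, λ = atan2(p_y, p_x) ≈ 51.23°.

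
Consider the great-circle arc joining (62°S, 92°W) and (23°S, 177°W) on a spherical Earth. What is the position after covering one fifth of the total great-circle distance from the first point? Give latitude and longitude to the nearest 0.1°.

The haversine formula gives a central angle δ ≈ 1.178 rad (67.5°) between the endpoints.
Interpolate at f = 1/5 with slerp weights a = sin((1−f)δ)/sin δ ≈ 0.876, b = sin(fδ)/sin δ ≈ 0.253.
p = a·p₁ + b·p₂ ≈ (-0.247, -0.423, -0.872); φ = arcsin(p_z) ≈ -60.68°, λ = atan2(p_y, p_x) ≈ -120.24°.

≈ (60.7°S, 120.2°W)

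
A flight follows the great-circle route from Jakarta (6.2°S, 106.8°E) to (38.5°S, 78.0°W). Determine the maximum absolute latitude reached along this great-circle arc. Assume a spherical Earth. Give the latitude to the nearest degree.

The great circle lies in the plane with unit normal n̂ = (p₁ × p₂)/|p₁ × p₂|.
Here n̂_z ≈ +0.092; the vertex latitude is φ_max = arccos|n̂_z| ≈ 84.7°.
Check via Clairaut: cos φ_max = |cos φ₁| · sin C = cos(6.2°)·sin(174.7°) ≈ 0.092, again giving ≈ 84.7°.

≈ 85°S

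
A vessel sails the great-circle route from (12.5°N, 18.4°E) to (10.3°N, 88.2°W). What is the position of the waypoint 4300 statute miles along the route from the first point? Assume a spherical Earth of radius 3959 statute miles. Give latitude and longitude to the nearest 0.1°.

≈ (18.1°N, 46.2°W)

Write both endpoints as unit vectors p₁, p₂ with components (cos φ cos λ, cos φ sin λ, sin φ).
The central angle between the endpoints is δ = arccos(p₁·p₂) ≈ 1.809 rad (103.6°). The total great-circle distance is δ·R ≈ 1.809 × 3959 ≈ 7161 mi, so the target fraction is f = 4300/7161 ≈ 0.600.
Interpolate at f ≈ 0.600 with slerp weights a = sin((1−f)δ)/sin δ ≈ 0.681, b = sin(fδ)/sin δ ≈ 0.910.
p = a·p₁ + b·p₂ ≈ (0.659, -0.686, 0.310); φ = arcsin(p_z) ≈ 18.06°, λ = atan2(p_y, p_x) ≈ -46.15°.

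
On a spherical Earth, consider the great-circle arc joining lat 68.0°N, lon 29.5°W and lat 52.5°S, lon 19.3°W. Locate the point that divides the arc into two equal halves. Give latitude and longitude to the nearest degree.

≈ lat 8°N, lon 23°W

Write both endpoints as unit vectors p₁, p₂ with components (cos φ cos λ, cos φ sin λ, sin φ).
The central angle between the endpoints is δ = arccos(p₁·p₂) ≈ 2.107 rad (120.7°).
Interpolate at f = 1/2 with slerp weights a = sin((1−f)δ)/sin δ ≈ 1.011, b = sin(fδ)/sin δ ≈ 1.011.
p = a·p₁ + b·p₂ ≈ (0.911, -0.390, 0.135); φ = arcsin(p_z) ≈ 7.78°, λ = atan2(p_y, p_x) ≈ -23.18°.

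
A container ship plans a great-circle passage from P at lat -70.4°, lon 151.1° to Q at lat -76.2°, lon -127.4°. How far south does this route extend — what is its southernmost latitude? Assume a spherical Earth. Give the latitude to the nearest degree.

≈ -78°

The great circle lies in the plane with unit normal n̂ = (p₁ × p₂)/|p₁ × p₂|.
Here n̂_z ≈ +0.211; the vertex latitude is φ_max = arccos|n̂_z| ≈ 77.8°.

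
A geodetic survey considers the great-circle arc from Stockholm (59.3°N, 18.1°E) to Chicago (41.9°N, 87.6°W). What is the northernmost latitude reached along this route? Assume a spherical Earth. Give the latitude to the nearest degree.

The great circle lies in the plane with unit normal n̂ = (p₁ × p₂)/|p₁ × p₂|.
Here n̂_z ≈ -0.415; the vertex latitude is φ_max = arccos|n̂_z| ≈ 65.5°.
Check via Clairaut: cos φ_max = |cos φ₁| · sin C = cos(59.3°)·sin(54.3°) ≈ 0.415, again giving ≈ 65.5°.

≈ 65°N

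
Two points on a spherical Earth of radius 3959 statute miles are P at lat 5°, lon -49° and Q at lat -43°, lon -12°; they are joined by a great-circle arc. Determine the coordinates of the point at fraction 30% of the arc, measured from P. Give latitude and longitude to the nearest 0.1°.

≈ lat -10.0°, lon -39.9°

Write both endpoints as unit vectors p₁, p₂ with components (cos φ cos λ, cos φ sin λ, sin φ).
The central angle between the endpoints is δ = arccos(p₁·p₂) ≈ 1.021 rad (58.5°).
Interpolate at f = 0.30 with slerp weights a = sin((1−f)δ)/sin δ ≈ 0.769, b = sin(fδ)/sin δ ≈ 0.354.
p = a·p₁ + b·p₂ ≈ (0.755, -0.632, -0.174); φ = arcsin(p_z) ≈ -10.03°, λ = atan2(p_y, p_x) ≈ -39.90°.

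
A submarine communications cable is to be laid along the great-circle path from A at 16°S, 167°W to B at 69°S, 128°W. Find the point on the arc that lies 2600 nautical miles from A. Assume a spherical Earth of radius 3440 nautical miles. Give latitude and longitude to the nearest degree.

The haversine formula gives a central angle δ ≈ 1.018 rad (58.3°) between the endpoints. The total great-circle distance is δ·R ≈ 1.018 × 3440 ≈ 3502 nmi, so the target fraction is f = 2600/3502 ≈ 0.742.
Interpolate at f ≈ 0.742 with slerp weights a = sin((1−f)δ)/sin δ ≈ 0.305, b = sin(fδ)/sin δ ≈ 0.806.
p = a·p₁ + b·p₂ ≈ (-0.463, -0.293, -0.836); φ = arcsin(p_z) ≈ -56.75°, λ = atan2(p_y, p_x) ≈ -147.64°.

≈ 57°S, 148°W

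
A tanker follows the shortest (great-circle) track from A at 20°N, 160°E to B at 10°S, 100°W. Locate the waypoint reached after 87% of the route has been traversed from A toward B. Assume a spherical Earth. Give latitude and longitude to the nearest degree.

≈ 6°S, 113°W

Write both endpoints as unit vectors p₁, p₂ with components (cos φ cos λ, cos φ sin λ, sin φ).
The central angle between the endpoints is δ = arccos(p₁·p₂) ≈ 1.793 rad (102.7°).
Interpolate at f = 0.87 with slerp weights a = sin((1−f)δ)/sin δ ≈ 0.237, b = sin(fδ)/sin δ ≈ 1.025.
p = a·p₁ + b·p₂ ≈ (-0.384, -0.918, -0.097); φ = arcsin(p_z) ≈ -5.57°, λ = atan2(p_y, p_x) ≈ -112.72°.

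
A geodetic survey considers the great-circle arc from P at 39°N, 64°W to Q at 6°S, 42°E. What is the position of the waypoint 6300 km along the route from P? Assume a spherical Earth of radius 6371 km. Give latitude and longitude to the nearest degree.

≈ 24°N, 2°E

Write both endpoints as unit vectors p₁, p₂ with components (cos φ cos λ, cos φ sin λ, sin φ).
The central angle between the endpoints is δ = arccos(p₁·p₂) ≈ 1.853 rad (106.2°). The total great-circle distance is δ·R ≈ 1.853 × 6371 ≈ 11808 km, so the target fraction is f = 6300/11808 ≈ 0.534.
Interpolate at f ≈ 0.534 with slerp weights a = sin((1−f)δ)/sin δ ≈ 0.792, b = sin(fδ)/sin δ ≈ 0.870.
p = a·p₁ + b·p₂ ≈ (0.913, 0.026, 0.408); φ = arcsin(p_z) ≈ 24.05°, λ = atan2(p_y, p_x) ≈ 1.60°.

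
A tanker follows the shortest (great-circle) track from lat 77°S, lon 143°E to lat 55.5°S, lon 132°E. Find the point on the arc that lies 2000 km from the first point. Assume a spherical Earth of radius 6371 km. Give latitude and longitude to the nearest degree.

≈ lat 59°S, lon 133°E

Convert each endpoint to a unit vector on the sphere (x = cos φ cos λ, y = cos φ sin λ, z = sin φ).
The central angle between the endpoints is δ = arccos(p₁·p₂) ≈ 0.382 rad (21.9°). The total great-circle distance is δ·R ≈ 0.382 × 6371 ≈ 2431 km, so the target fraction is f = 2000/2431 ≈ 0.823.
Interpolate at f ≈ 0.823 with slerp weights a = sin((1−f)δ)/sin δ ≈ 0.182, b = sin(fδ)/sin δ ≈ 0.829.
p = a·p₁ + b·p₂ ≈ (-0.347, 0.374, -0.860); φ = arcsin(p_z) ≈ -59.35°, λ = atan2(p_y, p_x) ≈ 132.88°.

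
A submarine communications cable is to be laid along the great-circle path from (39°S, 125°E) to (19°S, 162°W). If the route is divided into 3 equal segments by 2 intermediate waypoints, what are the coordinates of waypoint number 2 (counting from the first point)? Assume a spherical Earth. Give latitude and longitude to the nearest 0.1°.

The haversine formula gives a central angle δ ≈ 1.138 rad (65.2°) between the endpoints.
Interpolate at f = 2/3 with slerp weights a = sin((1−f)δ)/sin δ ≈ 0.408, b = sin(fδ)/sin δ ≈ 0.758.
p = a·p₁ + b·p₂ ≈ (-0.863, 0.038, -0.503); φ = arcsin(p_z) ≈ -30.22°, λ = atan2(p_y, p_x) ≈ 177.46°.

≈ (30.2°S, 177.5°E)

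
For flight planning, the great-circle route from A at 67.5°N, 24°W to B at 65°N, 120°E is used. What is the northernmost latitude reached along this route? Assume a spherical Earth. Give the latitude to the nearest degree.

≈ 82°N

The great circle lies in the plane with unit normal n̂ = (p₁ × p₂)/|p₁ × p₂|.
Here n̂_z ≈ +0.134; the vertex latitude is φ_max = arccos|n̂_z| ≈ 82.3°.
Check via Clairaut: cos φ_max = |cos φ₁| · sin C = cos(67.5°)·sin(20.5°) ≈ 0.134, again giving ≈ 82.3°.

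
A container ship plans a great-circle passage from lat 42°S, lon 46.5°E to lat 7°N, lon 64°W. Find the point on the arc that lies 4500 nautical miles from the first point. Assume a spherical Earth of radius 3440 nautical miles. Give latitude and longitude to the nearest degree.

≈ lat 16°S, lon 38°W

Convert each endpoint to a unit vector on the sphere (x = cos φ cos λ, y = cos φ sin λ, z = sin φ).
The central angle between the endpoints is δ = arccos(p₁·p₂) ≈ 1.918 rad (109.9°). The total great-circle distance is δ·R ≈ 1.918 × 3440 ≈ 6596 nmi, so the target fraction is f = 4500/6596 ≈ 0.682.
Interpolate at f ≈ 0.682 with slerp weights a = sin((1−f)δ)/sin δ ≈ 0.609, b = sin(fδ)/sin δ ≈ 1.027.
p = a·p₁ + b·p₂ ≈ (0.758, -0.588, -0.282); φ = arcsin(p_z) ≈ -16.39°, λ = atan2(p_y, p_x) ≈ -37.79°.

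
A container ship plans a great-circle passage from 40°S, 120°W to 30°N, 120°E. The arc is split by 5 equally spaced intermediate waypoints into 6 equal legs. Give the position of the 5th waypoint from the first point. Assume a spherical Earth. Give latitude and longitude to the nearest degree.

≈ 18°N, 140°E

From cos δ = sin φ₁ sin φ₂ + cos φ₁ cos φ₂ cos Δλ, the central angle is δ ≈ 2.282 rad (130.8°).
Interpolate at f = 5/6 with slerp weights a = sin((1−f)δ)/sin δ ≈ 0.490, b = sin(fδ)/sin δ ≈ 1.249.
p = a·p₁ + b·p₂ ≈ (-0.729, 0.611, 0.309); φ = arcsin(p_z) ≈ 18.01°, λ = atan2(p_y, p_x) ≈ 140.00°.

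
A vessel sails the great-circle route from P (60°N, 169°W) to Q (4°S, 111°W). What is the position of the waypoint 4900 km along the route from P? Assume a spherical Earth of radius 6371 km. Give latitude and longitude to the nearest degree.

From cos δ = sin φ₁ sin φ₂ + cos φ₁ cos φ₂ cos Δλ, the central angle is δ ≈ 1.365 rad (78.2°). The total great-circle distance is δ·R ≈ 1.365 × 6371 ≈ 8699 km, so the target fraction is f = 4900/8699 ≈ 0.563.
Interpolate at f ≈ 0.563 with slerp weights a = sin((1−f)δ)/sin δ ≈ 0.574, b = sin(fδ)/sin δ ≈ 0.710.
p = a·p₁ + b·p₂ ≈ (-0.536, -0.716, 0.447); φ = arcsin(p_z) ≈ 26.57°, λ = atan2(p_y, p_x) ≈ -126.78°.

≈ (27°N, 127°W)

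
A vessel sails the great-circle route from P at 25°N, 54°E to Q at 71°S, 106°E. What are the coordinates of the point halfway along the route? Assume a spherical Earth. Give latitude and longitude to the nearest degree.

≈ 25°S, 67°E

From cos δ = sin φ₁ sin φ₂ + cos φ₁ cos φ₂ cos Δλ, the central angle is δ ≈ 1.790 rad (102.6°).
Interpolate at f = 1/2 with slerp weights a = sin((1−f)δ)/sin δ ≈ 0.800, b = sin(fδ)/sin δ ≈ 0.800.
p = a·p₁ + b·p₂ ≈ (0.354, 0.837, -0.418); φ = arcsin(p_z) ≈ -24.71°, λ = atan2(p_y, p_x) ≈ 67.05°.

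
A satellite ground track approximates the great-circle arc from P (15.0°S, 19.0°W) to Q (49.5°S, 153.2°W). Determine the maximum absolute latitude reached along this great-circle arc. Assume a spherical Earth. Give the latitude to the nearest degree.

The great circle lies in the plane with unit normal n̂ = (p₁ × p₂)/|p₁ × p₂|.
Here n̂_z ≈ -0.463; the vertex latitude is φ_max = arccos|n̂_z| ≈ 62.4°.

≈ 62°S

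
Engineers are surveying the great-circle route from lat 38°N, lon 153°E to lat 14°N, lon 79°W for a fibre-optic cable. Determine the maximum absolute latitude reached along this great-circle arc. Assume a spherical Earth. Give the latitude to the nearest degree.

≈ 50°N

The great circle lies in the plane with unit normal n̂ = (p₁ × p₂)/|p₁ × p₂|.
Here n̂_z ≈ +0.636; the vertex latitude is φ_max = arccos|n̂_z| ≈ 50.5°.
Check via Clairaut: cos φ_max = |cos φ₁| · sin C = cos(38.0°)·sin(53.9°) ≈ 0.636, again giving ≈ 50.5°.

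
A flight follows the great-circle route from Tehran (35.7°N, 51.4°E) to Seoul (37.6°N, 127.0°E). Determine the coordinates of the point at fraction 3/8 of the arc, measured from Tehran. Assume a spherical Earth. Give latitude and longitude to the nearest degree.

≈ 43°N, 79°E

Write both endpoints as unit vectors p₁, p₂ with components (cos φ cos λ, cos φ sin λ, sin φ).
The central angle between the endpoints is δ = arccos(p₁·p₂) ≈ 1.029 rad (58.9°).
Interpolate at f = 3/8 with slerp weights a = sin((1−f)δ)/sin δ ≈ 0.700, b = sin(fδ)/sin δ ≈ 0.439.
p = a·p₁ + b·p₂ ≈ (0.145, 0.722, 0.676); φ = arcsin(p_z) ≈ 42.56°, λ = atan2(p_y, p_x) ≈ 78.63°.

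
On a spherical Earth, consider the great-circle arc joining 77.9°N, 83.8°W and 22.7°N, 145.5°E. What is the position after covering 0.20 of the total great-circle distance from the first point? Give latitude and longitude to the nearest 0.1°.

≈ 79.0°N, 165.8°W

Convert each endpoint to a unit vector on the sphere (x = cos φ cos λ, y = cos φ sin λ, z = sin φ).
The central angle between the endpoints is δ = arccos(p₁·p₂) ≈ 1.317 rad (75.4°).
Interpolate at f = 0.20 with slerp weights a = sin((1−f)δ)/sin δ ≈ 0.898, b = sin(fδ)/sin δ ≈ 0.269.
p = a·p₁ + b·p₂ ≈ (-0.184, -0.047, 0.982); φ = arcsin(p_z) ≈ 79.05°, λ = atan2(p_y, p_x) ≈ -165.80°.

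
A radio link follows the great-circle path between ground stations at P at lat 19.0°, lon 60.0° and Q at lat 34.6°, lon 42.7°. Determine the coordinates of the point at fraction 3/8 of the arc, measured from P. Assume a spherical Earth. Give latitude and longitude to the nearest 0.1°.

Convert each endpoint to a unit vector on the sphere (x = cos φ cos λ, y = cos φ sin λ, z = sin φ).
The central angle between the endpoints is δ = arccos(p₁·p₂) ≈ 0.382 rad (21.9°).
Interpolate at f = 3/8 with slerp weights a = sin((1−f)δ)/sin δ ≈ 0.634, b = sin(fδ)/sin δ ≈ 0.383.
p = a·p₁ + b·p₂ ≈ (0.532, 0.733, 0.424); φ = arcsin(p_z) ≈ 25.09°, λ = atan2(p_y, p_x) ≈ 54.06°.

≈ lat 25.1°, lon 54.1°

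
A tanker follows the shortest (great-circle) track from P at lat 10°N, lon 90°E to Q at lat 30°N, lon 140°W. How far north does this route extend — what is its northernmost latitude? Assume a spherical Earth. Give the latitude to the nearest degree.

≈ 43°N

The great circle lies in the plane with unit normal n̂ = (p₁ × p₂)/|p₁ × p₂|.
Here n̂_z ≈ +0.736; the vertex latitude is φ_max = arccos|n̂_z| ≈ 42.6°.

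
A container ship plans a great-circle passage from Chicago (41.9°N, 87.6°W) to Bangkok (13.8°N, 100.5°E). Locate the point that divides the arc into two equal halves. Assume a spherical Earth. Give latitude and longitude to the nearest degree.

≈ 74°N, 125°E

Convert each endpoint to a unit vector on the sphere (x = cos φ cos λ, y = cos φ sin λ, z = sin φ).
The central angle between the endpoints is δ = arccos(p₁·p₂) ≈ 2.161 rad (123.8°).
Interpolate at f = 1/2 with slerp weights a = sin((1−f)δ)/sin δ ≈ 1.062, b = sin(fδ)/sin δ ≈ 1.062.
p = a·p₁ + b·p₂ ≈ (-0.155, 0.224, 0.962); φ = arcsin(p_z) ≈ 74.19°, λ = atan2(p_y, p_x) ≈ 124.62°.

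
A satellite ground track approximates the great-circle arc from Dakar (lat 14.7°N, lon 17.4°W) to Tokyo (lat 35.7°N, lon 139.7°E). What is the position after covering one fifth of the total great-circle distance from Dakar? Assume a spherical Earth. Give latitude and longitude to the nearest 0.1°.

Write both endpoints as unit vectors p₁, p₂ with components (cos φ cos λ, cos φ sin λ, sin φ).
The central angle between the endpoints is δ = arccos(p₁·p₂) ≈ 2.184 rad (125.1°).
Interpolate at f = 1/5 with slerp weights a = sin((1−f)δ)/sin δ ≈ 1.204, b = sin(fδ)/sin δ ≈ 0.517.
p = a·p₁ + b·p₂ ≈ (0.791, -0.076, 0.607); φ = arcsin(p_z) ≈ 37.40°, λ = atan2(p_y, p_x) ≈ -5.53°.

≈ lat 37.4°N, lon 5.5°W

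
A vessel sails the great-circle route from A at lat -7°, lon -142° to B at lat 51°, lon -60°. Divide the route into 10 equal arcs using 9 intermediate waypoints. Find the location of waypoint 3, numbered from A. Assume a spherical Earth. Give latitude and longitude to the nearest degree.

≈ lat 14°, lon -125°

Convert each endpoint to a unit vector on the sphere (x = cos φ cos λ, y = cos φ sin λ, z = sin φ).
The central angle between the endpoints is δ = arccos(p₁·p₂) ≈ 1.579 rad (90.4°).
Interpolate at f = 3/10 with slerp weights a = sin((1−f)δ)/sin δ ≈ 0.893, b = sin(fδ)/sin δ ≈ 0.456.
p = a·p₁ + b·p₂ ≈ (-0.555, -0.795, 0.246); φ = arcsin(p_z) ≈ 14.21°, λ = atan2(p_y, p_x) ≈ -124.95°.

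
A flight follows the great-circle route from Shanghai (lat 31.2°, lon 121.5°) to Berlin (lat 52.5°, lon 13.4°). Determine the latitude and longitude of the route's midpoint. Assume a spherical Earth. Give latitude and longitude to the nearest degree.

≈ lat 56°, lon 81°

Convert each endpoint to a unit vector on the sphere (x = cos φ cos λ, y = cos φ sin λ, z = sin φ).
The central angle between the endpoints is δ = arccos(p₁·p₂) ≈ 1.319 rad (75.6°).
Interpolate at f = 1/2 with slerp weights a = sin((1−f)δ)/sin δ ≈ 0.633, b = sin(fδ)/sin δ ≈ 0.633.
p = a·p₁ + b·p₂ ≈ (0.092, 0.551, 0.830); φ = arcsin(p_z) ≈ 56.06°, λ = atan2(p_y, p_x) ≈ 80.53°.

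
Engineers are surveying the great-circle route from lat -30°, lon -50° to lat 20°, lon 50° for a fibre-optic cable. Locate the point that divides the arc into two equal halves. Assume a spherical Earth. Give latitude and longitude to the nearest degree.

Write both endpoints as unit vectors p₁, p₂ with components (cos φ cos λ, cos φ sin λ, sin φ).
The central angle between the endpoints is δ = arccos(p₁·p₂) ≈ 1.888 rad (108.2°).
Interpolate at f = 1/2 with slerp weights a = sin((1−f)δ)/sin δ ≈ 0.853, b = sin(fδ)/sin δ ≈ 0.853.
p = a·p₁ + b·p₂ ≈ (0.990, 0.048, -0.135); φ = arcsin(p_z) ≈ -7.74°, λ = atan2(p_y, p_x) ≈ 2.78°.

≈ lat -8°, lon 3°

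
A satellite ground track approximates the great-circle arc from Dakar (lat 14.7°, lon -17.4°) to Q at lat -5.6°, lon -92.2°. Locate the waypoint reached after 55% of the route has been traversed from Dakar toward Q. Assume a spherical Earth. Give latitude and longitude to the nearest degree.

≈ lat 5°, lon -59°

Write both endpoints as unit vectors p₁, p₂ with components (cos φ cos λ, cos φ sin λ, sin φ).
The central angle between the endpoints is δ = arccos(p₁·p₂) ≈ 1.341 rad (76.8°).
Interpolate at f = 0.55 with slerp weights a = sin((1−f)δ)/sin δ ≈ 0.583, b = sin(fδ)/sin δ ≈ 0.691.
p = a·p₁ + b·p₂ ≈ (0.512, -0.855, 0.081); φ = arcsin(p_z) ≈ 4.62°, λ = atan2(p_y, p_x) ≈ -59.12°.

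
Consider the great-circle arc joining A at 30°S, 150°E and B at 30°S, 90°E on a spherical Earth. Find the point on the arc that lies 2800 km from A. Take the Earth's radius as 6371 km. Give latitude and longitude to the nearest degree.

≈ 34°S, 121°E

From cos δ = sin φ₁ sin φ₂ + cos φ₁ cos φ₂ cos Δλ, the central angle is δ ≈ 0.896 rad (51.3°). The total great-circle distance is δ·R ≈ 0.896 × 6371 ≈ 5706 km, so the target fraction is f = 2800/5706 ≈ 0.491.
Interpolate at f ≈ 0.491 with slerp weights a = sin((1−f)δ)/sin δ ≈ 0.564, b = sin(fδ)/sin δ ≈ 0.545.
p = a·p₁ + b·p₂ ≈ (-0.423, 0.716, -0.555); φ = arcsin(p_z) ≈ -33.69°, λ = atan2(p_y, p_x) ≈ 120.57°.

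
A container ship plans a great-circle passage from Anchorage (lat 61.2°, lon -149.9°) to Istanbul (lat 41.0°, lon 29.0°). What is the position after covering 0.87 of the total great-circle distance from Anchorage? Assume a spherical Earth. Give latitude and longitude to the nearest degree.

≈ lat 51°, lon 29°

The haversine formula gives a central angle δ ≈ 1.358 rad (77.8°) between the endpoints.
Interpolate at f = 0.87 with slerp weights a = sin((1−f)δ)/sin δ ≈ 0.180, b = sin(fδ)/sin δ ≈ 0.946.
p = a·p₁ + b·p₂ ≈ (0.550, 0.303, 0.778); φ = arcsin(p_z) ≈ 51.11°, λ = atan2(p_y, p_x) ≈ 28.85°.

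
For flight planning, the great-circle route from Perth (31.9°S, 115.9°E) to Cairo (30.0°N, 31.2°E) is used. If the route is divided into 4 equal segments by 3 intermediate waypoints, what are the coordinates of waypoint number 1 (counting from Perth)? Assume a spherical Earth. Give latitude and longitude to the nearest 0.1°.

≈ 17.7°S, 92.6°E

From cos δ = sin φ₁ sin φ₂ + cos φ₁ cos φ₂ cos Δλ, the central angle is δ ≈ 1.768 rad (101.3°).
Interpolate at f = 1/4 with slerp weights a = sin((1−f)δ)/sin δ ≈ 0.990, b = sin(fδ)/sin δ ≈ 0.436.
p = a·p₁ + b·p₂ ≈ (-0.044, 0.951, -0.305); φ = arcsin(p_z) ≈ -17.74°, λ = atan2(p_y, p_x) ≈ 92.63°.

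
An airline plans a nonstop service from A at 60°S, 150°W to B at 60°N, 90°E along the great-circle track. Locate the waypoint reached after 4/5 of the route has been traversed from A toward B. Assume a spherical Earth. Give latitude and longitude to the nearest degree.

≈ 39°N, 126°E

From cos δ = sin φ₁ sin φ₂ + cos φ₁ cos φ₂ cos Δλ, the central angle is δ ≈ 2.636 rad (151.0°).
Interpolate at f = 4/5 with slerp weights a = sin((1−f)δ)/sin δ ≈ 1.039, b = sin(fδ)/sin δ ≈ 1.774.
p = a·p₁ + b·p₂ ≈ (-0.450, 0.627, 0.636); φ = arcsin(p_z) ≈ 39.49°, λ = atan2(p_y, p_x) ≈ 125.67°.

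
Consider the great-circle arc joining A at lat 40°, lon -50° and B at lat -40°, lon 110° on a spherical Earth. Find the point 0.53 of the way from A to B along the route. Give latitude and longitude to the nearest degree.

The haversine formula gives a central angle δ ≈ 2.875 rad (164.7°) between the endpoints.
Interpolate at f = 0.53 with slerp weights a = sin((1−f)δ)/sin δ ≈ 3.701, b = sin(fδ)/sin δ ≈ 3.788.
p = a·p₁ + b·p₂ ≈ (0.830, 0.555, -0.056); φ = arcsin(p_z) ≈ -3.20°, λ = atan2(p_y, p_x) ≈ 33.77°.

≈ lat -3°, lon 34°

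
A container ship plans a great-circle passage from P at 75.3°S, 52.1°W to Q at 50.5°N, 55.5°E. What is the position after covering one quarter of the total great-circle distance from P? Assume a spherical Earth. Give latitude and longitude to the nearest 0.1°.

Convert each endpoint to a unit vector on the sphere (x = cos φ cos λ, y = cos φ sin λ, z = sin φ).
The central angle between the endpoints is δ = arccos(p₁·p₂) ≈ 2.490 rad (142.7°).
Interpolate at f = 1/4 with slerp weights a = sin((1−f)δ)/sin δ ≈ 1.577, b = sin(fδ)/sin δ ≈ 0.962.
p = a·p₁ + b·p₂ ≈ (0.592, 0.188, -0.783); φ = arcsin(p_z) ≈ -51.58°, λ = atan2(p_y, p_x) ≈ 17.64°.

≈ 51.6°S, 17.6°E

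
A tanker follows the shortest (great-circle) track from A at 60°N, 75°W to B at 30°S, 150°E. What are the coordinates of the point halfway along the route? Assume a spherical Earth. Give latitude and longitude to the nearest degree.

Write both endpoints as unit vectors p₁, p₂ with components (cos φ cos λ, cos φ sin λ, sin φ).
The central angle between the endpoints is δ = arccos(p₁·p₂) ≈ 2.403 rad (137.7°).
Interpolate at f = 1/2 with slerp weights a = sin((1−f)δ)/sin δ ≈ 1.385, b = sin(fδ)/sin δ ≈ 1.385.
p = a·p₁ + b·p₂ ≈ (-0.859, -0.069, 0.507); φ = arcsin(p_z) ≈ 30.45°, λ = atan2(p_y, p_x) ≈ -175.40°.

≈ 30°N, 175°W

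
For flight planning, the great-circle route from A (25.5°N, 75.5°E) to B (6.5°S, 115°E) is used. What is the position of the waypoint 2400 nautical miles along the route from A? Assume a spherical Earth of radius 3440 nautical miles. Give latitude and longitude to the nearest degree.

≈ (0°N, 108°E)

From cos δ = sin φ₁ sin φ₂ + cos φ₁ cos φ₂ cos Δλ, the central angle is δ ≈ 0.872 rad (50.0°). The total great-circle distance is δ·R ≈ 0.872 × 3440 ≈ 3000 nmi, so the target fraction is f = 2400/3000 ≈ 0.800.
Interpolate at f ≈ 0.800 with slerp weights a = sin((1−f)δ)/sin δ ≈ 0.227, b = sin(fδ)/sin δ ≈ 0.839.
p = a·p₁ + b·p₂ ≈ (-0.301, 0.954, 0.003); φ = arcsin(p_z) ≈ 0.15°, λ = atan2(p_y, p_x) ≈ 107.52°.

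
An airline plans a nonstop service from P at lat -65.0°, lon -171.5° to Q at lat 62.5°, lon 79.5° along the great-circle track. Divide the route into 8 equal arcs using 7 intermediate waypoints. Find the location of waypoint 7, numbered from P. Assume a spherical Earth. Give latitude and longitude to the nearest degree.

Convert each endpoint to a unit vector on the sphere (x = cos φ cos λ, y = cos φ sin λ, z = sin φ).
The central angle between the endpoints is δ = arccos(p₁·p₂) ≈ 2.621 rad (150.2°).
Interpolate at f = 7/8 with slerp weights a = sin((1−f)δ)/sin δ ≈ 0.647, b = sin(fδ)/sin δ ≈ 1.508.
p = a·p₁ + b·p₂ ≈ (-0.143, 0.644, 0.751); φ = arcsin(p_z) ≈ 48.70°, λ = atan2(p_y, p_x) ≈ 102.55°.

≈ lat 49°, lon 103°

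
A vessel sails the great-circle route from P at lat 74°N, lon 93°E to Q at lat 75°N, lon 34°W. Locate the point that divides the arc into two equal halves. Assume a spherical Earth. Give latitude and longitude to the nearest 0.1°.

Convert each endpoint to a unit vector on the sphere (x = cos φ cos λ, y = cos φ sin λ, z = sin φ).
The central angle between the endpoints is δ = arccos(p₁·p₂) ≈ 0.483 rad (27.7°).
Interpolate at f = 1/2 with slerp weights a = sin((1−f)δ)/sin δ ≈ 0.515, b = sin(fδ)/sin δ ≈ 0.515.
p = a·p₁ + b·p₂ ≈ (0.103, 0.067, 0.992); φ = arcsin(p_z) ≈ 82.93°, λ = atan2(p_y, p_x) ≈ 33.11°.

≈ lat 82.9°N, lon 33.1°E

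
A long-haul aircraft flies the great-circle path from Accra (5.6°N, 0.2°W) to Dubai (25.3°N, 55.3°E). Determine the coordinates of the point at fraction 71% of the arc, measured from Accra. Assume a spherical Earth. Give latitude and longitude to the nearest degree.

≈ 21°N, 38°E

Convert each endpoint to a unit vector on the sphere (x = cos φ cos λ, y = cos φ sin λ, z = sin φ).
The central angle between the endpoints is δ = arccos(p₁·p₂) ≈ 0.987 rad (56.5°).
Interpolate at f = 0.71 with slerp weights a = sin((1−f)δ)/sin δ ≈ 0.338, b = sin(fδ)/sin δ ≈ 0.773.
p = a·p₁ + b·p₂ ≈ (0.734, 0.573, 0.363); φ = arcsin(p_z) ≈ 21.30°, λ = atan2(p_y, p_x) ≈ 37.97°.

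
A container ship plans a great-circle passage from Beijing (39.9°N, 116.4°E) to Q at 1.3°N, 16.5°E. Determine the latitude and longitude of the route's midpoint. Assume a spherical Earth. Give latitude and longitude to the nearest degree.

Convert each endpoint to a unit vector on the sphere (x = cos φ cos λ, y = cos φ sin λ, z = sin φ).
The central angle between the endpoints is δ = arccos(p₁·p₂) ≈ 1.688 rad (96.7°).
Interpolate at f = 1/2 with slerp weights a = sin((1−f)δ)/sin δ ≈ 0.753, b = sin(fδ)/sin δ ≈ 0.753.
p = a·p₁ + b·p₂ ≈ (0.465, 0.731, 0.500); φ = arcsin(p_z) ≈ 29.99°, λ = atan2(p_y, p_x) ≈ 57.55°.

≈ 30°N, 58°E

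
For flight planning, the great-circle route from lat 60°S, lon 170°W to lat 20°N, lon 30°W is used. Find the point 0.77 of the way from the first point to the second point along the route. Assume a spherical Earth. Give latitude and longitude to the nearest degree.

≈ lat 8°S, lon 42°W

The haversine formula gives a central angle δ ≈ 2.286 rad (131.0°) between the endpoints.
Interpolate at f = 0.77 with slerp weights a = sin((1−f)δ)/sin δ ≈ 0.665, b = sin(fδ)/sin δ ≈ 1.301.
p = a·p₁ + b·p₂ ≈ (0.731, -0.669, -0.131); φ = arcsin(p_z) ≈ -7.53°, λ = atan2(p_y, p_x) ≈ -42.45°.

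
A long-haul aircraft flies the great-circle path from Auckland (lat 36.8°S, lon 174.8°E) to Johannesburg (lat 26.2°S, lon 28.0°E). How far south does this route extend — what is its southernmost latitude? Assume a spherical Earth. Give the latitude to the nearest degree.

The great circle lies in the plane with unit normal n̂ = (p₁ × p₂)/|p₁ × p₂|.
Here n̂_z ≈ -0.418; the vertex latitude is φ_max = arccos|n̂_z| ≈ 65.3°.
Check via Clairaut: cos φ_max = |cos φ₁| · sin C = cos(36.8°)·sin(148.5°) ≈ 0.418, again giving ≈ 65.3°.

≈ 65°S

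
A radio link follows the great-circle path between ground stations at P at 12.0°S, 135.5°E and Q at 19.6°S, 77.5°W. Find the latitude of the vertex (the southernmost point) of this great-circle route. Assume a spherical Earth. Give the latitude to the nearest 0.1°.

The great circle lies in the plane with unit normal n̂ = (p₁ × p₂)/|p₁ × p₂|.
Here n̂_z ≈ +0.706; the vertex latitude is φ_max = arccos|n̂_z| ≈ 45.1°.

≈ 45.1°S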